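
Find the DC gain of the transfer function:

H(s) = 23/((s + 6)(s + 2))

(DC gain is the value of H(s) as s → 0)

DC gain = H(0) = 23/(6 × 2) = 23/12 = 1.9167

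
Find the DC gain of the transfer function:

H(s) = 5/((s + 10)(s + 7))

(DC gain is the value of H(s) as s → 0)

DC gain = H(0) = 5/(10 × 7) = 5/70 = 0.0714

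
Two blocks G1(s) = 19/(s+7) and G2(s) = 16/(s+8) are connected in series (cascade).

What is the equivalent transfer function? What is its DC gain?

Series: multiply transfer functions. G_eq = 19/(s+7) × 16/(s+8) = 304/((s+7)(s+8)). DC gain = 304/(7×8) = 5.4286.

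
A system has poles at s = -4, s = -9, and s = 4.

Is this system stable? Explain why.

Pole(s) at s = 4 are not in the left half-plane. System is unstable.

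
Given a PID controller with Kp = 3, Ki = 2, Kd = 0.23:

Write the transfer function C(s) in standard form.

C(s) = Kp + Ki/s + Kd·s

Substituting values: C(s) = 3 + 2/s + 0.23s = (0.23s² + 3s + 2)/s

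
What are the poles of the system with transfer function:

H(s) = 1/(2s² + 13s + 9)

Discriminant = 13² - 4×2×9 = 169 - 72 = 97 > 0, so two distinct real poles. Using quadratic formula: s = (-13 ± √97)/(2×2) = (-13 ± √97)/4, with √97 ≈ 9.8489. s₁ ≈ -0.7878, s₂ ≈ -5.7122. Poles: s₁ = -0.7878, s₂ = -5.7122.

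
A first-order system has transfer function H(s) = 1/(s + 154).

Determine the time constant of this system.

For H(s) = 1/(s + 1/τ), the pole is at -1/τ = -154, so τ = 1/154 = 0.0065 s.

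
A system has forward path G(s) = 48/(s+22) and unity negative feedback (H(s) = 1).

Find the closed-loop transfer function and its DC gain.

T(s) = G/(1+GH) = [48/(s+22)] / [1 + 48/(s+22)] = 48/(s+22+48) = 48/(s+70). DC gain = 48/70 = 0.6857.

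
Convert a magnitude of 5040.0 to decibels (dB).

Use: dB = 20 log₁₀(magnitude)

dB = 20 log₁₀(5040.0) = 74.0 dB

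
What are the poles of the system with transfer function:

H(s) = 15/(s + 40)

Pole is where denominator = 0: s + 40 = 0, so s = -40.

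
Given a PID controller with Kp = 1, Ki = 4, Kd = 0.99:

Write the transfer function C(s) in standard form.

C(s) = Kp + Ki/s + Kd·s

Substituting values: C(s) = 1 + 4/s + 0.99s = (0.99s² + s + 4)/s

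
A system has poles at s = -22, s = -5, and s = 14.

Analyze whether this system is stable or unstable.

Pole(s) at s = 14 are not in the left half-plane. System is unstable.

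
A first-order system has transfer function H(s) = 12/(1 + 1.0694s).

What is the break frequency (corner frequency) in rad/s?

Corner frequency = 1/τ = 1/1.0694 = 0.935 rad/s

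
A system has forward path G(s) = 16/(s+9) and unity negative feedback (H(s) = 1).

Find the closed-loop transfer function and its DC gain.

T(s) = G/(1+GH) = [16/(s+9)] / [1 + 16/(s+9)] = 16/(s+9+16) = 16/(s+25). DC gain = 16/25 = 0.64.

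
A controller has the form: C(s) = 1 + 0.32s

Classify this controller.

This is a Proportional-Derivative (PD) controller.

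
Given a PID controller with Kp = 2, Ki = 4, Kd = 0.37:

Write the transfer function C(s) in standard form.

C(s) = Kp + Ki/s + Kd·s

Substituting values: C(s) = 2 + 4/s + 0.37s = (0.37s² + 2s + 4)/s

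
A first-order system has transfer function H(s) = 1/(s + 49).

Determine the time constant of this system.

For H(s) = 1/(s + 1/τ), the pole is at -1/τ = -49, so τ = 1/49 = 0.0204 s.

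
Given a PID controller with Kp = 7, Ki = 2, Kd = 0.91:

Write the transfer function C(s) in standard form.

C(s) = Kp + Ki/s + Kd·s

Substituting values: C(s) = 7 + 2/s + 0.91s = (0.91s² + 7s + 2)/s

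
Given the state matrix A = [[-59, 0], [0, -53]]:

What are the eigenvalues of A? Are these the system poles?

For diagonal matrix, eigenvalues are diagonal entries: λ₁ = -59, λ₂ = -53. Eigenvalues of A = system poles.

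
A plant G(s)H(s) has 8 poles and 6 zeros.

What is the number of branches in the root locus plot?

Root locus has n branches where n = number of poles = 8.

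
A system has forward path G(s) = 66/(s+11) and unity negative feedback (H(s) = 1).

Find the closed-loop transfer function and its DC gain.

T(s) = G/(1+GH) = [66/(s+11)] / [1 + 66/(s+11)] = 66/(s+11+66) = 66/(s+77). DC gain = 66/77 = 0.8571.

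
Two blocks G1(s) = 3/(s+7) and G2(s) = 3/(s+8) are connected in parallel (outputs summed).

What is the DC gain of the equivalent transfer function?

Parallel: G_eq = G1 + G2. DC gain = G1(0) + G2(0) = 3/7 + 3/8 = 0.4286 + 0.375 = 0.8036.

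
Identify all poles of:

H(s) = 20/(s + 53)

Pole is where denominator = 0: s + 53 = 0, so s = -53.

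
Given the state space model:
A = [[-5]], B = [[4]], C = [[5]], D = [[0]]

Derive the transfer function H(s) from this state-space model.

(sI - A)⁻¹ = 1/(s + 5). H(s) = 5 × 4/(s + 5) + 0 = 20/(s + 5).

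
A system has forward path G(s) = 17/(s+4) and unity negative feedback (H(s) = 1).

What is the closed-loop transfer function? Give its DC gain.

T(s) = G/(1+GH) = [17/(s+4)] / [1 + 17/(s+4)] = 17/(s+4+17) = 17/(s+21). DC gain = 17/21 = 0.8095.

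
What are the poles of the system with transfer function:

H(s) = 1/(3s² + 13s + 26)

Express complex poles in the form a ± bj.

Discriminant = 13² - 4×3×26 = 169 - 312 = -143 < 0, so the poles are a complex conjugate pair s = (-13 ± j√143)/(2×3). Real part = -13/(2×3) = -13/6 ≈ -2.1667; imaginary part = ±√143/(2×3) ≈ 1.9930. Poles: s = -2.1667 ± 1.9930j.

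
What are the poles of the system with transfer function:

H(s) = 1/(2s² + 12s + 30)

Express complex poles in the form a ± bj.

Discriminant = 12² - 4×2×30 = 144 - 240 = -96 < 0, so the poles are a complex conjugate pair s = (-12 ± j√96)/(2×2). Real part = -12/(2×2) = -12/4 = -3; imaginary part = ±√96/(2×2) ≈ 2.4495. Poles: s = -3 ± 2.4495j.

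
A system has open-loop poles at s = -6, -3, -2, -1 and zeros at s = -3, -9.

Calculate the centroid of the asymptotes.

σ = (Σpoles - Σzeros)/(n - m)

σ = (Σpoles - Σzeros)/(n - m) = (-12 - (-12))/(4 - 2) = 0/2 = 0.0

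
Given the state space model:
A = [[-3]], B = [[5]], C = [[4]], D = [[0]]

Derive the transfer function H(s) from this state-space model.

(sI - A)⁻¹ = 1/(s + 3). H(s) = 4 × 5/(s + 3) + 0 = 20/(s + 3).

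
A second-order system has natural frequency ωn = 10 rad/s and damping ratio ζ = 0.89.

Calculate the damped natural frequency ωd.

ωd = ωn√(1 - ζ²) = 10√(1 - 0.89²) = 4.56 rad/s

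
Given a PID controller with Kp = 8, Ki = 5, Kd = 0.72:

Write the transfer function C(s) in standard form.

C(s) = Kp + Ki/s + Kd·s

Substituting values: C(s) = 8 + 5/s + 0.72s = (0.72s² + 8s + 5)/s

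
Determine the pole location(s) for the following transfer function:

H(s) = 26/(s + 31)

Pole is where denominator = 0: s + 31 = 0, so s = -31.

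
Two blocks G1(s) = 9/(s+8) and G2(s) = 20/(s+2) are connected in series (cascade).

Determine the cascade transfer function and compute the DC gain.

Series: multiply transfer functions. G_eq = 9/(s+8) × 20/(s+2) = 180/((s+8)(s+2)). DC gain = 180/(8×2) = 11.25.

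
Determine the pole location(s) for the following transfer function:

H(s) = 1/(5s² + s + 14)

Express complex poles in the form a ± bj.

Discriminant = 1² - 4×5×14 = 1 - 280 = -279 < 0, so the poles are a complex conjugate pair s = (-1 ± j√279)/(2×5). Real part = -1/(2×5) = -1/10 = -0.1; imaginary part = ±√279/(2×5) ≈ 1.6703. Poles: s = -0.1 ± 1.6703j.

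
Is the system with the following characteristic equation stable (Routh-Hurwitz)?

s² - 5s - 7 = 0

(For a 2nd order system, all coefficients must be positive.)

Coefficients: 1, -5, -7. b=-5, c=-7 not positive, so system is unstable.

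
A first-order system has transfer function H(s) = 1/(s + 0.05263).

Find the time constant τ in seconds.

For H(s) = 1/(s + 1/τ), the pole is at -1/τ = -0.05263, so τ = 1/0.05263 = 19 s.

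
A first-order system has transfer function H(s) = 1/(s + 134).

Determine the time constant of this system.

For H(s) = 1/(s + 1/τ), the pole is at -1/τ = -134, so τ = 1/134 = 0.0075 s.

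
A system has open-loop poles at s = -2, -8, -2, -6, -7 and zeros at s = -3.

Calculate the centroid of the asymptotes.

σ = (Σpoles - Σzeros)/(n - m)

σ = (Σpoles - Σzeros)/(n - m) = (-25 - (-3))/(5 - 1) = -22/4 = -5.5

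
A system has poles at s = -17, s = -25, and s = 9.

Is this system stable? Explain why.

Pole(s) at s = 9 are not in the left half-plane. System is unstable.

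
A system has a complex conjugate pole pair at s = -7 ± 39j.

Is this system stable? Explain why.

Real part of poles is -7 (< 0, left half-plane). Stable.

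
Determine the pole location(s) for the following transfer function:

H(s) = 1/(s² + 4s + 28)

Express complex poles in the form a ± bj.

Discriminant = 4² - 4×1×28 = 16 - 112 = -96 < 0, so the poles are a complex conjugate pair s = (-4 ± j√96)/(2×1). Real part = -4/(2×1) = -4/2 = -2; imaginary part = ±√96/(2×1) ≈ 4.8990. Poles: s = -2 ± 4.8990j.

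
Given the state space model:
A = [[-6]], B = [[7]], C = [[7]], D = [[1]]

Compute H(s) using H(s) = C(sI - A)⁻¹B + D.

(sI - A)⁻¹ = 1/(s + 6). H(s) = 7×7/(s + 6) + 1 = (s + 55)/(s + 6).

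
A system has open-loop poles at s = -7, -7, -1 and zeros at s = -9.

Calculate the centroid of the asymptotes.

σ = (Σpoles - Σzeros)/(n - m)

σ = (Σpoles - Σzeros)/(n - m) = (-15 - (-9))/(3 - 1) = -6/2 = -3.0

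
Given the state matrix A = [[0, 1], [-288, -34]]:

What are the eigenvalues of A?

det(A - λI) = λ² - (-34)λ + 288 = (λ - (-16))(λ - (-18)). Eigenvalues: -16, -18.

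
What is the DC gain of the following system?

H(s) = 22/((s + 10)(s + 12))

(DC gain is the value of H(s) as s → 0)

DC gain = H(0) = 22/(10 × 12) = 22/120 = 0.1833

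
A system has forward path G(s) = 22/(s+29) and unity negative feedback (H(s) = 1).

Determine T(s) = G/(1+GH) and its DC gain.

T(s) = G/(1+GH) = [22/(s+29)] / [1 + 22/(s+29)] = 22/(s+29+22) = 22/(s+51). DC gain = 22/51 = 0.4314.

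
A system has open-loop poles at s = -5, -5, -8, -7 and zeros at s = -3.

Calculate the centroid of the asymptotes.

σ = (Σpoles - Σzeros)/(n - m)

σ = (Σpoles - Σzeros)/(n - m) = (-25 - (-3))/(4 - 1) = -22/3 = -7.33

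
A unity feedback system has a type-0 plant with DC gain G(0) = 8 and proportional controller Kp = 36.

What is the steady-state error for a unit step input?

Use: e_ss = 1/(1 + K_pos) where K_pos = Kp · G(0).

K_pos = Kp · G(0) = 36 × 8 = 288. e_ss = 1/(1 + 288) = 0.0035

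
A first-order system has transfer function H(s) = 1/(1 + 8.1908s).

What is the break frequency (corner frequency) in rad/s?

Corner frequency = 1/τ = 1/8.1908 = 0.122 rad/s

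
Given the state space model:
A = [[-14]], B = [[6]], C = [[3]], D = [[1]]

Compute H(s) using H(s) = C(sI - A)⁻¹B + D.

(sI - A)⁻¹ = 1/(s + 14). H(s) = 3×6/(s + 14) + 1 = (s + 32)/(s + 14).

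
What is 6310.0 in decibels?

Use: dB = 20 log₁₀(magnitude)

dB = 20 log₁₀(6310.0) = 76.0 dB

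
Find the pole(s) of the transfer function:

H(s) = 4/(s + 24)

Pole is where denominator = 0: s + 24 = 0, so s = -24.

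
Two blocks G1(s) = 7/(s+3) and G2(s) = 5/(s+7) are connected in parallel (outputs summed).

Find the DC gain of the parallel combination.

Parallel: G_eq = G1 + G2. DC gain = G1(0) + G2(0) = 7/3 + 5/7 = 2.3333 + 0.7143 = 3.0476.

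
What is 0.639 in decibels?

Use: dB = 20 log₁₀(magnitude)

dB = 20 log₁₀(0.639) = -3.9 dB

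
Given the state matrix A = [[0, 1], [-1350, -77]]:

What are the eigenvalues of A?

det(A - λI) = λ² - (-77)λ + 1350 = (λ - (-27))(λ - (-50)). Eigenvalues: -27, -50.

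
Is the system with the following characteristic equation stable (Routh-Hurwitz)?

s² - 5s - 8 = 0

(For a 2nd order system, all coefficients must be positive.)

Coefficients: 1, -5, -8. b=-5, c=-8 not positive, so system is unstable.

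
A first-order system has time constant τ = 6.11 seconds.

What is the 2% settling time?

For first-order system, 2% settling time ≈ 4τ = 4 × 6.11 = 24.44 s.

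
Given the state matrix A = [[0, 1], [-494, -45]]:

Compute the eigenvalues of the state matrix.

det(A - λI) = λ² - (-45)λ + 494 = (λ - (-26))(λ - (-19)). Eigenvalues: -26, -19.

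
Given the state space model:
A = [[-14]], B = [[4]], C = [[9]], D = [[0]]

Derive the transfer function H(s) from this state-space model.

(sI - A)⁻¹ = 1/(s + 14). H(s) = 9 × 4/(s + 14) + 0 = 36/(s + 14).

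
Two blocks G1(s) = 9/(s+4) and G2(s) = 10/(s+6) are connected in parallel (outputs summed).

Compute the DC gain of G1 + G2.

Parallel: G_eq = G1 + G2. DC gain = G1(0) + G2(0) = 9/4 + 10/6 = 2.25 + 1.6667 = 3.9167.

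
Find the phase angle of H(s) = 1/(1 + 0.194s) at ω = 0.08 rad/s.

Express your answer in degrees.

Phase = -arctan(ωτ) = -arctan(0.08 × 0.194) = -0.9°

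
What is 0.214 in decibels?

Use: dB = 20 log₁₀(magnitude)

dB = 20 log₁₀(0.214) = -13.4 dB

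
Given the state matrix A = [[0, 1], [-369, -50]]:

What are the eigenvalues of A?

det(A - λI) = λ² - (-50)λ + 369 = (λ - (-9))(λ - (-41)). Eigenvalues: -9, -41.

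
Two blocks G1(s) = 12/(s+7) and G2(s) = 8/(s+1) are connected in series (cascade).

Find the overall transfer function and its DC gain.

Series: multiply transfer functions. G_eq = 12/(s+7) × 8/(s+1) = 96/((s+7)(s+1)). DC gain = 96/(7×1) = 13.7143.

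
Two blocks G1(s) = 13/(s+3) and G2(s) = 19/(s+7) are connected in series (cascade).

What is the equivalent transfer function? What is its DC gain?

Series: multiply transfer functions. G_eq = 13/(s+3) × 19/(s+7) = 247/((s+3)(s+7)). DC gain = 247/(3×7) = 11.7619.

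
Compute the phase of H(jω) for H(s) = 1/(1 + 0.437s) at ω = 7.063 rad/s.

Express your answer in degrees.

Phase = -arctan(ωτ) = -arctan(7.063 × 0.437) = -72.0°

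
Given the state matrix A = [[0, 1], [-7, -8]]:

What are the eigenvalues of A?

det(A - λI) = λ² - (-8)λ + 7 = (λ - (-7))(λ - (-1)). Eigenvalues: -7, -1.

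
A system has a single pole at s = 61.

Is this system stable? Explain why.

Pole at s = 61 is in the right half-plane. Unstable.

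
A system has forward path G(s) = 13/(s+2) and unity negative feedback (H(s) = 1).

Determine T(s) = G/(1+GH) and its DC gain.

T(s) = G/(1+GH) = [13/(s+2)] / [1 + 13/(s+2)] = 13/(s+2+13) = 13/(s+15). DC gain = 13/15 = 0.8667.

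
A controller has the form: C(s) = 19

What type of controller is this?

This is a Proportional (P) controller.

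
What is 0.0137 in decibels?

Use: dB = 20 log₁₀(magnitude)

dB = 20 log₁₀(0.0137) = -37.3 dB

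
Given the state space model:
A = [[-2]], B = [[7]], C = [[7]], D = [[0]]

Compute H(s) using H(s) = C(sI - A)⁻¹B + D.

(sI - A)⁻¹ = 1/(s + 2). H(s) = 7 × 7/(s + 2) + 0 = 49/(s + 2).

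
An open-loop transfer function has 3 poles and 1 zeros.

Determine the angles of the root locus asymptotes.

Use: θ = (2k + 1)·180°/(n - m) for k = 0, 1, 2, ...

n - m = 3 - 1 = 2. Angles: θk = (2k + 1)·180°/2 = 90°, 270°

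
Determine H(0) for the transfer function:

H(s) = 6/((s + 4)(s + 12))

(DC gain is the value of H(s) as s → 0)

DC gain = H(0) = 6/(4 × 12) = 6/48 = 0.125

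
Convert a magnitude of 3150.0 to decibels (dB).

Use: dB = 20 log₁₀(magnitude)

dB = 20 log₁₀(3150.0) = 70.0 dB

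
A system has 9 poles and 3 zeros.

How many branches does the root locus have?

Root locus has n branches where n = number of poles = 9.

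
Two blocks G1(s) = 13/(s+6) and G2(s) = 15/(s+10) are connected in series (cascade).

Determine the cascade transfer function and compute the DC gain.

Series: multiply transfer functions. G_eq = 13/(s+6) × 15/(s+10) = 195/((s+6)(s+10)). DC gain = 195/(6×10) = 3.25.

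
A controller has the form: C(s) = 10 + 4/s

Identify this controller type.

This is a Proportional-Integral (PI) controller.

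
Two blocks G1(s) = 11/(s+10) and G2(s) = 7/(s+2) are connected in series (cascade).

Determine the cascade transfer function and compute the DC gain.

Series: multiply transfer functions. G_eq = 11/(s+10) × 7/(s+2) = 77/((s+10)(s+2)). DC gain = 77/(10×2) = 3.85.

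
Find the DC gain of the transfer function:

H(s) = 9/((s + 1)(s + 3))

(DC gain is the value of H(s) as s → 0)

DC gain = H(0) = 9/(1 × 3) = 9/3 = 3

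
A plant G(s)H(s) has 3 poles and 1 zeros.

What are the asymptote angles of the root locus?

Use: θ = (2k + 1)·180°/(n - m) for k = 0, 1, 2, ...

n - m = 3 - 1 = 2. Angles: θk = (2k + 1)·180°/2 = 90°, 270°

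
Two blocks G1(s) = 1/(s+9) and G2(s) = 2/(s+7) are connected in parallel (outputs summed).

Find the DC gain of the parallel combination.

Parallel: G_eq = G1 + G2. DC gain = G1(0) + G2(0) = 1/9 + 2/7 = 0.1111 + 0.2857 = 0.3968.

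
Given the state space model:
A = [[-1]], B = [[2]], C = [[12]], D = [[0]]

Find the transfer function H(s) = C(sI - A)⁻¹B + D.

(sI - A)⁻¹ = 1/(s + 1). H(s) = 12 × 2/(s + 1) + 0 = 24/(s + 1).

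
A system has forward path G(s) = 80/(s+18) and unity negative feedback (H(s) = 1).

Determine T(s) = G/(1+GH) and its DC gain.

T(s) = G/(1+GH) = [80/(s+18)] / [1 + 80/(s+18)] = 80/(s+18+80) = 80/(s+98). DC gain = 80/98 = 0.8163.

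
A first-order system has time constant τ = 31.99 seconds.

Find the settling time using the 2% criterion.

For first-order system, 2% settling time ≈ 4τ = 4 × 31.99 = 127.96 s.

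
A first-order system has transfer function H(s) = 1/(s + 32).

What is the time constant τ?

For H(s) = 1/(s + 1/τ), the pole is at -1/τ = -32, so τ = 1/32 = 0.03125 s.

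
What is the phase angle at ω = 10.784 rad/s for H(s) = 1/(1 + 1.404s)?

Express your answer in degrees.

Phase = -arctan(ωτ) = -arctan(10.784 × 1.404) = -86.2°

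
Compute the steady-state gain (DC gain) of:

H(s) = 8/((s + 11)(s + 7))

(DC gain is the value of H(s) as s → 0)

DC gain = H(0) = 8/(11 × 7) = 8/77 = 0.1039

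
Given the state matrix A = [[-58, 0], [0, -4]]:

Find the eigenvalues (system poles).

For diagonal matrix, eigenvalues are diagonal entries: λ₁ = -58, λ₂ = -4.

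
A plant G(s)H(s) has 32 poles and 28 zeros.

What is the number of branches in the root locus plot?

Root locus has n branches where n = number of poles = 32.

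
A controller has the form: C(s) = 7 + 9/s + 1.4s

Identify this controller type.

This is a Proportional-Integral-Derivative (PID) controller.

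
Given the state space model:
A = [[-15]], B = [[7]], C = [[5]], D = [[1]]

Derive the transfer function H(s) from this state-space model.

(sI - A)⁻¹ = 1/(s + 15). H(s) = 5×7/(s + 15) + 1 = (s + 50)/(s + 15).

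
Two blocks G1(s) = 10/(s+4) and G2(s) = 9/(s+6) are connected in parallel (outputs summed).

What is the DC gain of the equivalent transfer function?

Parallel: G_eq = G1 + G2. DC gain = G1(0) + G2(0) = 10/4 + 9/6 = 2.5 + 1.5 = 4.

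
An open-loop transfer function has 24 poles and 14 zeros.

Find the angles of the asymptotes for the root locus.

n - m = 24 - 14 = 10. Angles: θk = (2k + 1)·180°/10 = 18°, 54°, 90°, 126°, 162°, 198°, 234°, 270°, 306°, 342°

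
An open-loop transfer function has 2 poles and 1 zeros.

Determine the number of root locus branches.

Root locus has n branches where n = number of poles = 2.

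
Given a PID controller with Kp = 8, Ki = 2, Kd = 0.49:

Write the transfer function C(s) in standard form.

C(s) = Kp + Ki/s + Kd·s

Substituting values: C(s) = 8 + 2/s + 0.49s = (0.49s² + 8s + 2)/s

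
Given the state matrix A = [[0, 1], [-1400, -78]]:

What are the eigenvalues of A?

det(A - λI) = λ² - (-78)λ + 1400 = (λ - (-28))(λ - (-50)). Eigenvalues: -28, -50.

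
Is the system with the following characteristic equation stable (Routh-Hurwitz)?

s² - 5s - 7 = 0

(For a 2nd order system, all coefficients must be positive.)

Coefficients: 1, -5, -7. b=-5, c=-7 not positive, so system is unstable.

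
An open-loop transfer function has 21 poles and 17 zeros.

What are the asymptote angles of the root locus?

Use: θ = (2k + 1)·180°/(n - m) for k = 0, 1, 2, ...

n - m = 21 - 17 = 4. Angles: θk = (2k + 1)·180°/4 = 45°, 135°, 225°, 315°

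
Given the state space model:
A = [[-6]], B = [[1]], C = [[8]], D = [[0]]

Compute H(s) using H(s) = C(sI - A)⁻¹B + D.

(sI - A)⁻¹ = 1/(s + 6). H(s) = 8 × 1/(s + 6) + 0 = 8/(s + 6).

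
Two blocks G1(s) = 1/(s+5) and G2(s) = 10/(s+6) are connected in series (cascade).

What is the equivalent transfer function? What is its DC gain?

Series: multiply transfer functions. G_eq = 1/(s+5) × 10/(s+6) = 10/((s+5)(s+6)). DC gain = 10/(5×6) = 0.3333.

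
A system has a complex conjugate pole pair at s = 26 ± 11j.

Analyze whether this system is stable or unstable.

Real part of poles is 26 (> 0, right half-plane). Unstable.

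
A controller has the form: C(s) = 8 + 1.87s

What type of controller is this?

This is a Proportional-Derivative (PD) controller.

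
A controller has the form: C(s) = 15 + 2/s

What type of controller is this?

This is a Proportional-Integral (PI) controller.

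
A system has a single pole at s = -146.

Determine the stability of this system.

Pole at s = -146 is in the left half-plane. Stable.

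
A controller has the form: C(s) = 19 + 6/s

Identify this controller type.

This is a Proportional-Integral (PI) controller.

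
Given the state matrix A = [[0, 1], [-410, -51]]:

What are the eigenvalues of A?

det(A - λI) = λ² - (-51)λ + 410 = (λ - (-10))(λ - (-41)). Eigenvalues: -10, -41.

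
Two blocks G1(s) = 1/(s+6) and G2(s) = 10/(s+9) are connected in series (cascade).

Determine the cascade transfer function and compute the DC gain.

Series: multiply transfer functions. G_eq = 1/(s+6) × 10/(s+9) = 10/((s+6)(s+9)). DC gain = 10/(6×9) = 0.1852.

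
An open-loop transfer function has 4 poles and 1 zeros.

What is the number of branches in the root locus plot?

Root locus has n branches where n = number of poles = 4.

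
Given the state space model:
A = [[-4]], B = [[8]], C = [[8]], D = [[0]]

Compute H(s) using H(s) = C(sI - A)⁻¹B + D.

(sI - A)⁻¹ = 1/(s + 4). H(s) = 8 × 8/(s + 4) + 0 = 64/(s + 4).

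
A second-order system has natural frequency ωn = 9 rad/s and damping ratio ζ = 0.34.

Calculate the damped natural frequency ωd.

ωd = ωn√(1 - ζ²) = 9√(1 - 0.34²) = 8.46 rad/s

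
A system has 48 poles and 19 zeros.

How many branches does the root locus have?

Root locus has n branches where n = number of poles = 48.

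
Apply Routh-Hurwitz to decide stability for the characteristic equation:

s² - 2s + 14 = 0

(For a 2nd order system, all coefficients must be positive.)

Coefficients: 1, -2, 14. b=-2 not positive, so system is unstable.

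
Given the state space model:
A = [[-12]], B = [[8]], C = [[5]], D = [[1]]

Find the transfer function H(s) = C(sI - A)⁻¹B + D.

(sI - A)⁻¹ = 1/(s + 12). H(s) = 5×8/(s + 12) + 1 = (s + 52)/(s + 12).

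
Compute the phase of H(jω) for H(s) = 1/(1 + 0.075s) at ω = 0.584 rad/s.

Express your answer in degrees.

Phase = -arctan(ωτ) = -arctan(0.584 × 0.075) = -2.5°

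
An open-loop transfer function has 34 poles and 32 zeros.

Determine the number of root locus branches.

Root locus has n branches where n = number of poles = 34.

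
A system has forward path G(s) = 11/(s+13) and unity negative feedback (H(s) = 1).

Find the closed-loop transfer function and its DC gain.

T(s) = G/(1+GH) = [11/(s+13)] / [1 + 11/(s+13)] = 11/(s+13+11) = 11/(s+24). DC gain = 11/24 = 0.4583.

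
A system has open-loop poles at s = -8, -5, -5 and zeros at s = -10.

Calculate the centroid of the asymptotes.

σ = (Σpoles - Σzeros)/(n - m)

σ = (Σpoles - Σzeros)/(n - m) = (-18 - (-10))/(3 - 1) = -8/2 = -4.0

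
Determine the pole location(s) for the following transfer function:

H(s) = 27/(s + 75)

Pole is where denominator = 0: s + 75 = 0, so s = -75.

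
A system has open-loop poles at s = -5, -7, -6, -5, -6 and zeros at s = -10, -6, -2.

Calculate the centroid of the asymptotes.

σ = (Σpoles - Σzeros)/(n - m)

σ = (Σpoles - Σzeros)/(n - m) = (-29 - (-18))/(5 - 3) = -11/2 = -5.5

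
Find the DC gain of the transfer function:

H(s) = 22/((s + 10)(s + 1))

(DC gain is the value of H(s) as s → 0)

DC gain = H(0) = 22/(10 × 1) = 22/10 = 2.2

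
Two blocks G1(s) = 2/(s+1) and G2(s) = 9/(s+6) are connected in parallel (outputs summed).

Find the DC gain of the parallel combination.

Parallel: G_eq = G1 + G2. DC gain = G1(0) + G2(0) = 2/1 + 9/6 = 2 + 1.5 = 3.5.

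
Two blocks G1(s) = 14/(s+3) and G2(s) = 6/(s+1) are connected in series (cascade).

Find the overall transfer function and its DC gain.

Series: multiply transfer functions. G_eq = 14/(s+3) × 6/(s+1) = 84/((s+3)(s+1)). DC gain = 84/(3×1) = 28.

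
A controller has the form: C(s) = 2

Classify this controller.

This is a Proportional (P) controller.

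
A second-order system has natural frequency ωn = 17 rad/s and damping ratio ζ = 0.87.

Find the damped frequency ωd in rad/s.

ωd = ωn√(1 - ζ²) = 17√(1 - 0.87²) = 8.38 rad/s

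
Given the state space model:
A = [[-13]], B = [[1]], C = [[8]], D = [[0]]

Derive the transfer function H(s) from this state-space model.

(sI - A)⁻¹ = 1/(s + 13). H(s) = 8 × 1/(s + 13) + 0 = 8/(s + 13).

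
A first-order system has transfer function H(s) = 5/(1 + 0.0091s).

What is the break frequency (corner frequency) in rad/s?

Corner frequency = 1/τ = 1/0.0091 = 109.89 rad/s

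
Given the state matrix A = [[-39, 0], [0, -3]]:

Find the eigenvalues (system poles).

For diagonal matrix, eigenvalues are diagonal entries: λ₁ = -39, λ₂ = -3.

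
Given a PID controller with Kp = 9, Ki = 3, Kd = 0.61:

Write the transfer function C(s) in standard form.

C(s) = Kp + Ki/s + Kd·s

Substituting values: C(s) = 9 + 3/s + 0.61s = (0.61s² + 9s + 3)/s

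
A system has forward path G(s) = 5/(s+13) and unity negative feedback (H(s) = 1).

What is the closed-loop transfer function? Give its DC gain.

T(s) = G/(1+GH) = [5/(s+13)] / [1 + 5/(s+13)] = 5/(s+13+5) = 5/(s+18). DC gain = 5/18 = 0.2778.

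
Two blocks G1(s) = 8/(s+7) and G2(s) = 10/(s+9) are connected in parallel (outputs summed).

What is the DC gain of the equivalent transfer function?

Parallel: G_eq = G1 + G2. DC gain = G1(0) + G2(0) = 8/7 + 10/9 = 1.1429 + 1.1111 = 2.2540.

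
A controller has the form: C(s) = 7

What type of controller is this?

This is a Proportional (P) controller.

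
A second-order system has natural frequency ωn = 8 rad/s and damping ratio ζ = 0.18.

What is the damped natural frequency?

ωd = ωn√(1 - ζ²) = 8√(1 - 0.18²) = 7.87 rad/s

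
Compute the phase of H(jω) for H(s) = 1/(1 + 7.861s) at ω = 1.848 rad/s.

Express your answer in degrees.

Phase = -arctan(ωτ) = -arctan(1.848 × 7.861) = -86.1°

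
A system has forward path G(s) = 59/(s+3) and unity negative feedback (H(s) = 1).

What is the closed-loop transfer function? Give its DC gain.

T(s) = G/(1+GH) = [59/(s+3)] / [1 + 59/(s+3)] = 59/(s+3+59) = 59/(s+62). DC gain = 59/62 = 0.9516.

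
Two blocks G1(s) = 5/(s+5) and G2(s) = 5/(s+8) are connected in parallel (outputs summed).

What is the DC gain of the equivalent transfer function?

Parallel: G_eq = G1 + G2. DC gain = G1(0) + G2(0) = 5/5 + 5/8 = 1 + 0.625 = 1.625.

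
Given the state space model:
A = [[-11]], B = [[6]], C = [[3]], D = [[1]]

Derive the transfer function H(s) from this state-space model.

(sI - A)⁻¹ = 1/(s + 11). H(s) = 3×6/(s + 11) + 1 = (s + 29)/(s + 11).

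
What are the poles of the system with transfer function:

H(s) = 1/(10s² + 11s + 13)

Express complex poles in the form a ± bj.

Discriminant = 11² - 4×10×13 = 121 - 520 = -399 < 0, so the poles are a complex conjugate pair s = (-11 ± j√399)/(2×10). Real part = -11/(2×10) = -11/20 = -0.55; imaginary part = ±√399/(2×10) ≈ 0.9987. Poles: s = -0.55 ± 0.9987j.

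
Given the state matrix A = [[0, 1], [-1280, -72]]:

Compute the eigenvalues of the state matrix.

det(A - λI) = λ² - (-72)λ + 1280 = (λ - (-40))(λ - (-32)). Eigenvalues: -40, -32.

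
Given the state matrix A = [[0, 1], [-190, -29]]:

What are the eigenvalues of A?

det(A - λI) = λ² - (-29)λ + 190 = (λ - (-10))(λ - (-19)). Eigenvalues: -10, -19.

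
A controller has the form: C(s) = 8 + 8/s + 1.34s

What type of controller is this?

This is a Proportional-Integral-Derivative (PID) controller.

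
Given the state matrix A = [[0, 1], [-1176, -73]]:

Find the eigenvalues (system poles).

det(A - λI) = λ² - (-73)λ + 1176 = (λ - (-24))(λ - (-49)). Eigenvalues: -24, -49.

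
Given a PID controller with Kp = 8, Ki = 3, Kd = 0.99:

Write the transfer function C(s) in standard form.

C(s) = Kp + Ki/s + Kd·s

Substituting values: C(s) = 8 + 3/s + 0.99s = (0.99s² + 8s + 3)/s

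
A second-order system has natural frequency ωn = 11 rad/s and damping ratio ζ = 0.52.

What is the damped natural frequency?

ωd = ωn√(1 - ζ²) = 11√(1 - 0.52²) = 9.4 rad/s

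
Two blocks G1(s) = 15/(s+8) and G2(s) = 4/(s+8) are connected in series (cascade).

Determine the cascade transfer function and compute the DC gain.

Series: multiply transfer functions. G_eq = 15/(s+8) × 4/(s+8) = 60/((s+8)(s+8)). DC gain = 60/(8×8) = 0.9375.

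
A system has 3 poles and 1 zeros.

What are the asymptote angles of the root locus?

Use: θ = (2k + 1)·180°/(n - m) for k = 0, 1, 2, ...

n - m = 3 - 1 = 2. Angles: θk = (2k + 1)·180°/2 = 90°, 270°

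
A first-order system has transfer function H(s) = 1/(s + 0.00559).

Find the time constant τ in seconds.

For H(s) = 1/(s + 1/τ), the pole is at -1/τ = -0.00559, so τ = 1/0.00559 = 178.9 s.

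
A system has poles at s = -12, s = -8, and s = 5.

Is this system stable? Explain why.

Pole(s) at s = 5 are not in the left half-plane. System is unstable.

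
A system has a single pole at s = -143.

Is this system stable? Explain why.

Pole at s = -143 is in the left half-plane. Stable.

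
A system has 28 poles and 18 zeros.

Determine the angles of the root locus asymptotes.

n - m = 28 - 18 = 10. Angles: θk = (2k + 1)·180°/10 = 18°, 54°, 90°, 126°, 162°, 198°, 234°, 270°, 306°, 342°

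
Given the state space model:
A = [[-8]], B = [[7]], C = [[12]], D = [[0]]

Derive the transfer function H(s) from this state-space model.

(sI - A)⁻¹ = 1/(s + 8). H(s) = 12 × 7/(s + 8) + 0 = 84/(s + 8).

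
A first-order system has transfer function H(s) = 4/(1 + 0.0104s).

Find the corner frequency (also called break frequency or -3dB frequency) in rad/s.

Corner frequency = 1/τ = 1/0.0104 = 96.154 rad/s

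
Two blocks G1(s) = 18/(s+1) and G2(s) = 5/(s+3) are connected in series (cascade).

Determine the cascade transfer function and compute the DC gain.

Series: multiply transfer functions. G_eq = 18/(s+1) × 5/(s+3) = 90/((s+1)(s+3)). DC gain = 90/(1×3) = 30.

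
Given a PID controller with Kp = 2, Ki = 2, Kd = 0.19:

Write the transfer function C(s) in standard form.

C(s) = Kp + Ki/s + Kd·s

Substituting values: C(s) = 2 + 2/s + 0.19s = (0.19s² + 2s + 2)/s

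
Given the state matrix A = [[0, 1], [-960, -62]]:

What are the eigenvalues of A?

det(A - λI) = λ² - (-62)λ + 960 = (λ - (-32))(λ - (-30)). Eigenvalues: -32, -30.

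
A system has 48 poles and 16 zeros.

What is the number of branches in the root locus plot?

Root locus has n branches where n = number of poles = 48.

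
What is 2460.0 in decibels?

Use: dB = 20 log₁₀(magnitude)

dB = 20 log₁₀(2460.0) = 67.8 dB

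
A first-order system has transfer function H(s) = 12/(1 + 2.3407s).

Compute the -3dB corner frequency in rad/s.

Corner frequency = 1/τ = 1/2.3407 = 0.427 rad/s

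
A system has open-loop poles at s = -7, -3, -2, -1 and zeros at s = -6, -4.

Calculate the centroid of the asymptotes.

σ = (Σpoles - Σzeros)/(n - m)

σ = (Σpoles - Σzeros)/(n - m) = (-13 - (-10))/(4 - 2) = -3/2 = -1.5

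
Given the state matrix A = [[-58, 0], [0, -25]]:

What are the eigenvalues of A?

For diagonal matrix, eigenvalues are diagonal entries: λ₁ = -58, λ₂ = -25.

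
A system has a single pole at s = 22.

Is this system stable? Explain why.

Pole at s = 22 is in the right half-plane. Unstable.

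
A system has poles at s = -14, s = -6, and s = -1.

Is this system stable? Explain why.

All poles are in the left half-plane. System is stable.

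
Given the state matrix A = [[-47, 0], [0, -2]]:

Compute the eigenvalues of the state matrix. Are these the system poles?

For diagonal matrix, eigenvalues are diagonal entries: λ₁ = -47, λ₂ = -2. Eigenvalues of A = system poles.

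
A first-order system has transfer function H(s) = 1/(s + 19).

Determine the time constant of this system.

For H(s) = 1/(s + 1/τ), the pole is at -1/τ = -19, so τ = 1/19 = 0.0526 s.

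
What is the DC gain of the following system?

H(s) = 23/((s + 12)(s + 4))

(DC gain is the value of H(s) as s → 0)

DC gain = H(0) = 23/(12 × 4) = 23/48 = 0.4792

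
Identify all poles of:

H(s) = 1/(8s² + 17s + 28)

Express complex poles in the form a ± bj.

Discriminant = 17² - 4×8×28 = 289 - 896 = -607 < 0, so the poles are a complex conjugate pair s = (-17 ± j√607)/(2×8). Real part = -17/(2×8) = -17/16 = -1.0625; imaginary part = ±√607/(2×8) ≈ 1.5398. Poles: s = -1.0625 ± 1.5398j.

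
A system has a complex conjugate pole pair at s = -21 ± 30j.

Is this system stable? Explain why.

Real part of poles is -21 (< 0, left half-plane). Stable.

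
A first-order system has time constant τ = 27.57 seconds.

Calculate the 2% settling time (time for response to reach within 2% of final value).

For first-order system, 2% settling time ≈ 4τ = 4 × 27.57 = 110.28 s.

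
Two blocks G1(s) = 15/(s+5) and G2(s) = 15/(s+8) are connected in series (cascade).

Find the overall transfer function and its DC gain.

Series: multiply transfer functions. G_eq = 15/(s+5) × 15/(s+8) = 225/((s+5)(s+8)). DC gain = 225/(5×8) = 5.625.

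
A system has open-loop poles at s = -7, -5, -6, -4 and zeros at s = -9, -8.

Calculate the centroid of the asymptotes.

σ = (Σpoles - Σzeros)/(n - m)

σ = (Σpoles - Σzeros)/(n - m) = (-22 - (-17))/(4 - 2) = -5/2 = -2.5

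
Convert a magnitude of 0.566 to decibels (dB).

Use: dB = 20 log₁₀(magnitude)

dB = 20 log₁₀(0.566) = -4.9 dB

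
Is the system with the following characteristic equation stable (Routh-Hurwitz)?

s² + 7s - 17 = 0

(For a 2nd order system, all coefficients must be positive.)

Coefficients: 1, 7, -17. c=-17 not positive, so system is unstable.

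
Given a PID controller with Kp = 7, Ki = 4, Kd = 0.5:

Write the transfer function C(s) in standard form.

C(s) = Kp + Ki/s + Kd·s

Substituting values: C(s) = 7 + 4/s + 0.5s = (0.5s² + 7s + 4)/s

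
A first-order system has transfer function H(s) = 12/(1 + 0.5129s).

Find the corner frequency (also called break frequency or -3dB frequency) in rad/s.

Corner frequency = 1/τ = 1/0.5129 = 1.95 rad/s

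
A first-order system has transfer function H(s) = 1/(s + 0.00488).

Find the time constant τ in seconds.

For H(s) = 1/(s + 1/τ), the pole is at -1/τ = -0.00488, so τ = 1/0.00488 = 204.9 s.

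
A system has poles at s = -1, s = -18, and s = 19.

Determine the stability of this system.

Pole(s) at s = 19 are not in the left half-plane. System is unstable.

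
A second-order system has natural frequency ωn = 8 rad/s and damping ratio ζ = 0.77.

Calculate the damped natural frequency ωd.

ωd = ωn√(1 - ζ²) = 8√(1 - 0.77²) = 5.1 rad/s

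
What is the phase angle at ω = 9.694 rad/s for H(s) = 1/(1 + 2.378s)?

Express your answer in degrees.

Phase = -arctan(ωτ) = -arctan(9.694 × 2.378) = -87.5°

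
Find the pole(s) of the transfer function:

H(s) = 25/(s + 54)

Pole is where denominator = 0: s + 54 = 0, so s = -54.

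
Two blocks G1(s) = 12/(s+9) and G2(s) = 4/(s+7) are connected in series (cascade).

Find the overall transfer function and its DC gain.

Series: multiply transfer functions. G_eq = 12/(s+9) × 4/(s+7) = 48/((s+9)(s+7)). DC gain = 48/(9×7) = 0.7619.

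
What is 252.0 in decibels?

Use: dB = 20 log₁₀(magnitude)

dB = 20 log₁₀(252.0) = 48.0 dB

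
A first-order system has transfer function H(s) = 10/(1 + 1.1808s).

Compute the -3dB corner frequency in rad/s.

Corner frequency = 1/τ = 1/1.1808 = 0.847 rad/s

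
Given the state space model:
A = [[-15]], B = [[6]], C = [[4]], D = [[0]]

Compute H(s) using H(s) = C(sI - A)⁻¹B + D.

(sI - A)⁻¹ = 1/(s + 15). H(s) = 4 × 6/(s + 15) + 0 = 24/(s + 15).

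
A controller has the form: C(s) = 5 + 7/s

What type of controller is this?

This is a Proportional-Integral (PI) controller.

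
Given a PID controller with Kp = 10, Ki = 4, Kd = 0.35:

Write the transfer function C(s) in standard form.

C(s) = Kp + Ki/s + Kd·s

Substituting values: C(s) = 10 + 4/s + 0.35s = (0.35s² + 10s + 4)/s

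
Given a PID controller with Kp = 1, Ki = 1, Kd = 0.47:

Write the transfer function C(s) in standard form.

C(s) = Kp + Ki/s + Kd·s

Substituting values: C(s) = 1 + 1/s + 0.47s = (0.47s² + s + 1)/s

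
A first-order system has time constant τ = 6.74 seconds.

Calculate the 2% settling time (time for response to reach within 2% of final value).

For first-order system, 2% settling time ≈ 4τ = 4 × 6.74 = 26.96 s.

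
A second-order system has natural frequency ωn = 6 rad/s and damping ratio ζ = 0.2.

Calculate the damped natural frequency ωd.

ωd = ωn√(1 - ζ²) = 6√(1 - 0.2²) = 5.88 rad/s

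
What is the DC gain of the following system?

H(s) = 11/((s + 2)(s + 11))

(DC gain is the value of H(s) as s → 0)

DC gain = H(0) = 11/(2 × 11) = 11/22 = 0.5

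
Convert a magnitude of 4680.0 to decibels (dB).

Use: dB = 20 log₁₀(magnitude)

dB = 20 log₁₀(4680.0) = 73.4 dB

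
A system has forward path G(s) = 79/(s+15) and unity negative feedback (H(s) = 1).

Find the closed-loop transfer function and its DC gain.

T(s) = G/(1+GH) = [79/(s+15)] / [1 + 79/(s+15)] = 79/(s+15+79) = 79/(s+94). DC gain = 79/94 = 0.8404.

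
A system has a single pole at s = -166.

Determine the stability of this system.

Pole at s = -166 is in the left half-plane. Stable.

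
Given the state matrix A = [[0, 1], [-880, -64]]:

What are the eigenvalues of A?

det(A - λI) = λ² - (-64)λ + 880 = (λ - (-20))(λ - (-44)). Eigenvalues: -20, -44.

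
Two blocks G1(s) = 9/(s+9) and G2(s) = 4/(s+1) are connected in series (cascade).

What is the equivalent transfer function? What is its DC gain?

Series: multiply transfer functions. G_eq = 9/(s+9) × 4/(s+1) = 36/((s+9)(s+1)). DC gain = 36/(9×1) = 4.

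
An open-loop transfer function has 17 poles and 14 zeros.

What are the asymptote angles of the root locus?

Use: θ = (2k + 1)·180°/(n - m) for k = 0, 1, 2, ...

n - m = 17 - 14 = 3. Angles: θk = (2k + 1)·180°/3 = 60°, 180°, 300°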